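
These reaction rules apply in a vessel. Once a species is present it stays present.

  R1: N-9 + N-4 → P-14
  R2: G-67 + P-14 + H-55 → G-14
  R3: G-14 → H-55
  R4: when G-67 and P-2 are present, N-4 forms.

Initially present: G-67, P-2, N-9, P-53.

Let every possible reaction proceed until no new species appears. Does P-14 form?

G-67 and P-2 present → N-4 forms (R4).
N-9 and N-4 present → P-14 forms (R1).

Yes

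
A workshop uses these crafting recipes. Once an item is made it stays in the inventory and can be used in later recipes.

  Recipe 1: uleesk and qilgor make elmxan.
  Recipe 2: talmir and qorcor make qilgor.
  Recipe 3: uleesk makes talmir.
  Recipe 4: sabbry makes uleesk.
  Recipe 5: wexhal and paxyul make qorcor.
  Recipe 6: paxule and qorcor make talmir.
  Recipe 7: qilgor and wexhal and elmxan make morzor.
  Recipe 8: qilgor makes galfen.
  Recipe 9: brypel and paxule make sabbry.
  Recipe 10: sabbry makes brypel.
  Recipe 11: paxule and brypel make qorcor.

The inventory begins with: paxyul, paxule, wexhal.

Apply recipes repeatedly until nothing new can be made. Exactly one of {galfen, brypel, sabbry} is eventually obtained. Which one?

wexhal and paxyul → qorcor (Recipe 5).
paxule and qorcor → talmir (Recipe 6).
talmir and qorcor → qilgor (Recipe 2).
qilgor → galfen (Recipe 8).
brypel would need sabbry (Recipe 10), but sabbry is never obtained. sabbry would need brypel and paxule (Recipe 9), but brypel is never obtained.

galfen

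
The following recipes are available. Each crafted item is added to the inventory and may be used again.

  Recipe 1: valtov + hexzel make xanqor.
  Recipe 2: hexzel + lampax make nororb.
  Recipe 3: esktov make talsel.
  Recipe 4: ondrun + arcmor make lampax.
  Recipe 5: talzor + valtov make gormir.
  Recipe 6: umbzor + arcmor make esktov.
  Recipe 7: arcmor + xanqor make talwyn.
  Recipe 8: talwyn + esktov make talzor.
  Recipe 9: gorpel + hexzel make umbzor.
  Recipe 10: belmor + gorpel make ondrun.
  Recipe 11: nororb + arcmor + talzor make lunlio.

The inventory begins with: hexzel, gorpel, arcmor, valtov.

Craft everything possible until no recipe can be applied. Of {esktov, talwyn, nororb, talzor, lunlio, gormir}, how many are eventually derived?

gorpel + hexzel → umbzor (Recipe 9).
valtov + hexzel → xanqor (Recipe 1).
Using Recipe 7, arcmor and xanqor make talwyn.
Using Recipe 6, umbzor and arcmor make esktov.
Using Recipe 8, talwyn and esktov make talzor.
talzor + valtov → gormir (Recipe 5).
esktov: reached.
talwyn: reached.
nororb would need hexzel and lampax (Recipe 2), but lampax is never obtained.
talzor: reached.
lunlio would need nororb, arcmor, and talzor (Recipe 11), but nororb is never obtained.
gormir: reached.
Reached: esktov, talwyn, talzor, and gormir — 4 of the 6.

4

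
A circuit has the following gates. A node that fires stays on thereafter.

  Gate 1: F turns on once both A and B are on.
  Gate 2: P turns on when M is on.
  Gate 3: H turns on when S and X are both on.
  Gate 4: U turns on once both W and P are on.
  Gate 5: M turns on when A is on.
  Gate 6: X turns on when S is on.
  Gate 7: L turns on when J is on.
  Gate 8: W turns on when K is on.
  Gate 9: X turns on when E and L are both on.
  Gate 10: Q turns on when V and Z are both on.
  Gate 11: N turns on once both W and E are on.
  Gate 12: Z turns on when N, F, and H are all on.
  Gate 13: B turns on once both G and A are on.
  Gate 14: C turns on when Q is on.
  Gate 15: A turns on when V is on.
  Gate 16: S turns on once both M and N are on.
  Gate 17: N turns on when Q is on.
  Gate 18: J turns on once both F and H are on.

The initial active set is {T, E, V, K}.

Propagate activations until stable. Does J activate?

J would need F and H (Gate 18), but F never turns on.

No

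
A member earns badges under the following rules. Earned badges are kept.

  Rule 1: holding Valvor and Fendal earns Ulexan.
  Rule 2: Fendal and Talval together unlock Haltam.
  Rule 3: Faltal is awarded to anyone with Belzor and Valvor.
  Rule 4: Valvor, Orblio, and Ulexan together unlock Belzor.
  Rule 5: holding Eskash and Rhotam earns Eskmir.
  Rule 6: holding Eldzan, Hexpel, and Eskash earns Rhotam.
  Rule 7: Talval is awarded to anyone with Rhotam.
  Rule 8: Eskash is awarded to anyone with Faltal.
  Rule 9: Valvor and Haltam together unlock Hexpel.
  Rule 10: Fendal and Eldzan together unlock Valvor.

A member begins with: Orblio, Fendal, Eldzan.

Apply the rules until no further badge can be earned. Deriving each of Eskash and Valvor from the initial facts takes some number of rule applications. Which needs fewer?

Valvor: With Fendal and Eldzan, Valvor is earned (Rule 10). [1 rule application]
Eskash: With Fendal and Eldzan, Valvor is earned (Rule 10). With Valvor and Fendal, Ulexan is earned (Rule 1). With Valvor, Orblio, and Ulexan, Belzor is earned (Rule 4). With Belzor and Valvor, Faltal is earned (Rule 3). With Faltal, Eskash is earned (Rule 8). [5 rule applications]
Valvor needs fewer.

Valvor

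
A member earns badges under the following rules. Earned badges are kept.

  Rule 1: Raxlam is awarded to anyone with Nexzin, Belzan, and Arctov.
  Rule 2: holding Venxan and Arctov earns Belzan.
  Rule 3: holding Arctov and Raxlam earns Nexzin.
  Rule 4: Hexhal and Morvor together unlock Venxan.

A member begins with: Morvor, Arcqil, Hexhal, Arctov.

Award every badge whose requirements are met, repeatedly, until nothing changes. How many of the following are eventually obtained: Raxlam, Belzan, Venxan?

2

With Hexhal and Morvor, Venxan is earned (Rule 4).
With Venxan and Arctov, Belzan is earned (Rule 2).
Raxlam would need Nexzin, Belzan, and Arctov (Rule 1), but Nexzin is never earned.
Belzan: reached.
Venxan: reached.
Reached: Belzan and Venxan — 2 of the 3.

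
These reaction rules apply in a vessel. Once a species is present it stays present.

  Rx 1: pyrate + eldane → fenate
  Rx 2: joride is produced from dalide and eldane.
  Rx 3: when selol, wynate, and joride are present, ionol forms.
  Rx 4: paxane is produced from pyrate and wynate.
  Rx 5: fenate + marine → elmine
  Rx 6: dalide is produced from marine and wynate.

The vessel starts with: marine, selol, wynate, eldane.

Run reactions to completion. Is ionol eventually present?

Yes

marine and wynate present → dalide forms (Rx 6).
dalide and eldane present → joride forms (Rx 2).
selol, wynate, and joride present → ionol forms (Rx 3).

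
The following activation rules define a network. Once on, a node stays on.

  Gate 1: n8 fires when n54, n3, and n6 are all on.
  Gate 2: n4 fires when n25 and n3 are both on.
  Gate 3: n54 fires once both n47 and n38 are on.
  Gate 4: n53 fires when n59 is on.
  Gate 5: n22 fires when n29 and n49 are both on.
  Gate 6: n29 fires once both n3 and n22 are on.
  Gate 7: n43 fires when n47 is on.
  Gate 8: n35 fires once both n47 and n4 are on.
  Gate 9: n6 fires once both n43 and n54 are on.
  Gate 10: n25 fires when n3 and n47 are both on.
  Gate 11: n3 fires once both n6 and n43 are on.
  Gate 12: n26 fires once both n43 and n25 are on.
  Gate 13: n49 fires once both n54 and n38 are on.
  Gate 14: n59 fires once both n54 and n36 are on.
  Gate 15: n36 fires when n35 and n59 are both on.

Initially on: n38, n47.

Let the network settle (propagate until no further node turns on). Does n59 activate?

No

n59 would need n54 and n36 (Gate 14), but n36 never turns on.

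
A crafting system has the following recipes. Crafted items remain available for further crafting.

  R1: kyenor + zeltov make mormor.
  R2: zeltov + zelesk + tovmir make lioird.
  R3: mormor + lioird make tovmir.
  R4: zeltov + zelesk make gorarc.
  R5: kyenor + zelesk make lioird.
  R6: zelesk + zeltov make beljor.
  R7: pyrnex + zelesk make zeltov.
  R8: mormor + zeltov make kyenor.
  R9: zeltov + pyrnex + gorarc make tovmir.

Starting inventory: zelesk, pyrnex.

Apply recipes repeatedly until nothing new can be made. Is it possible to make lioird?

pyrnex + zelesk → zeltov (R7).
zeltov + zelesk → gorarc (R4).
zeltov + pyrnex + gorarc → tovmir (R9).
Using R2, zeltov, zelesk, and tovmir make lioird.

Yes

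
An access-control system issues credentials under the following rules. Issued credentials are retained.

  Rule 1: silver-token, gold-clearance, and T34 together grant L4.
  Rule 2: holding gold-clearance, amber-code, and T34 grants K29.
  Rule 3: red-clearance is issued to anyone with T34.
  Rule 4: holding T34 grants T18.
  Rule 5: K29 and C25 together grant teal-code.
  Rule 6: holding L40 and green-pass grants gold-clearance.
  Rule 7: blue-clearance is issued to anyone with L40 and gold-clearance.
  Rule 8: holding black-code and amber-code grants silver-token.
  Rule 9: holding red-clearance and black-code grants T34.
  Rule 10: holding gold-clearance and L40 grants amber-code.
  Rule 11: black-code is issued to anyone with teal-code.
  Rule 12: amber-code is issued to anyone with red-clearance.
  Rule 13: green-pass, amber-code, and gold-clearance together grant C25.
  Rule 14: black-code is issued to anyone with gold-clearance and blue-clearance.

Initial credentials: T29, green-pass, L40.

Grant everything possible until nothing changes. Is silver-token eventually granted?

Holding L40 and green-pass grants gold-clearance (Rule 6).
Holding L40 and gold-clearance grants blue-clearance (Rule 7).
Holding gold-clearance and L40 grants amber-code (Rule 10).
Holding gold-clearance and blue-clearance grants black-code (Rule 14).
Holding black-code and amber-code grants silver-token (Rule 8).

Yes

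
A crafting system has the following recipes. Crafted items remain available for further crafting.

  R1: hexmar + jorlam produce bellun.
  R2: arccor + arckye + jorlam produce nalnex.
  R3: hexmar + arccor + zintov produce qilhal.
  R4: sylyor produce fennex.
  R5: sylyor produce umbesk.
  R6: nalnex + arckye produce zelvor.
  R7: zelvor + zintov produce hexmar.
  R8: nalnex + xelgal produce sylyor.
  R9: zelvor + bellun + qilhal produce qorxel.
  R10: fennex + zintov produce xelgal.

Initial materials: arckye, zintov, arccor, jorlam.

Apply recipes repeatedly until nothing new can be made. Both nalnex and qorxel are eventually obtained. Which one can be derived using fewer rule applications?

nalnex: Using R2, arccor, arckye, and jorlam make nalnex. [1 rule application]
qorxel: arccor + arckye + jorlam → nalnex (R2). nalnex + arckye → zelvor (R6). zelvor + zintov → hexmar (R7). Using R1, hexmar and jorlam make bellun. Using R3, hexmar, arccor, and zintov make qilhal. Using R9, zelvor, bellun, and qilhal make qorxel. [6 rule applications]
nalnex needs fewer.

nalnex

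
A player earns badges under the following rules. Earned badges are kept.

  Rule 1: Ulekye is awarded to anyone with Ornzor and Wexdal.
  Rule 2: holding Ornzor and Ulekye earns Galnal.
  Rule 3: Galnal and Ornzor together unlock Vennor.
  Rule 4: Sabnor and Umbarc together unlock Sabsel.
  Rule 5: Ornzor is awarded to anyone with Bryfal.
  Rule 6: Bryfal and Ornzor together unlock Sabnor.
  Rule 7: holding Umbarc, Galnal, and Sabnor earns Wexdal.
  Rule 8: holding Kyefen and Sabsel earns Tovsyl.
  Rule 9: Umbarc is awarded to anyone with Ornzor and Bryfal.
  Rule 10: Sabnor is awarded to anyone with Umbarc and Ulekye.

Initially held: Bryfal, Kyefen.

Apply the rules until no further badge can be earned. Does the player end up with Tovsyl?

With Bryfal, Ornzor is earned (Rule 5).
With Bryfal and Ornzor, Sabnor is earned (Rule 6).
With Ornzor and Bryfal, Umbarc is earned (Rule 9).
With Sabnor and Umbarc, Sabsel is earned (Rule 4).
With Kyefen and Sabsel, Tovsyl is earned (Rule 8).

Yes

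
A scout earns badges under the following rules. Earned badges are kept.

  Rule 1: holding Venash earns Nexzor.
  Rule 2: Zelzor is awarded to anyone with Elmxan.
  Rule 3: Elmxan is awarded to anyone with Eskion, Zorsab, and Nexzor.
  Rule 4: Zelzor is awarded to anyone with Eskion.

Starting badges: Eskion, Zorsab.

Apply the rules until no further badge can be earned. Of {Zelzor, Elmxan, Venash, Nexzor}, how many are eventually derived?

1

With Eskion, Zelzor is earned (Rule 4).
Zelzor: reached.
Elmxan would need Eskion, Zorsab, and Nexzor (Rule 3), but Nexzor is never earned.
No rule produces Venash, and it is not given.
Nexzor would need Venash (Rule 1), but Venash is never earned.
Reached: Zelzor — 1 of the 4.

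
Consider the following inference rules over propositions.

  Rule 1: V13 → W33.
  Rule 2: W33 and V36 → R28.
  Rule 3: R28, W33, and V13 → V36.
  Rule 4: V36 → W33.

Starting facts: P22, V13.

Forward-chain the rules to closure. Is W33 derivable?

From V13, Rule 1 gives W33.

Yes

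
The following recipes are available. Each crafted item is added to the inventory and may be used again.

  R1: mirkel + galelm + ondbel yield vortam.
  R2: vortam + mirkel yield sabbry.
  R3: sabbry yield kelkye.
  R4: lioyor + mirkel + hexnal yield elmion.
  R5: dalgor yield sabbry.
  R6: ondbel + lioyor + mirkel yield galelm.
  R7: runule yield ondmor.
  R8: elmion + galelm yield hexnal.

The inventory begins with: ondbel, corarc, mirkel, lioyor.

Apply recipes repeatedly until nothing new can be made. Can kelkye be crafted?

Yes

Using R6, ondbel, lioyor, and mirkel make galelm.
Using R1, mirkel, galelm, and ondbel make vortam.
vortam + mirkel → sabbry (R2).
Using R3, sabbry makes kelkye.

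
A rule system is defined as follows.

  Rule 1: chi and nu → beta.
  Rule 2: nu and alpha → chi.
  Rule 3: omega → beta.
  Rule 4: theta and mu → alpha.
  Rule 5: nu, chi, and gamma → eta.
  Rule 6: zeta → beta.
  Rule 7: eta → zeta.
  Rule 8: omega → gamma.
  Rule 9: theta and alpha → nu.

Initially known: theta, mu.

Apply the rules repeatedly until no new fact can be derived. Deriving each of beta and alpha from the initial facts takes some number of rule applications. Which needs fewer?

alpha

alpha: theta and mu hold, so alpha follows (Rule 4). [1 rule application]
beta: From theta and mu, Rule 4 gives alpha. theta and alpha hold, so nu follows (Rule 9). nu and alpha hold, so chi follows (Rule 2). chi and nu hold, so beta follows (Rule 1). [4 rule applications]
alpha needs fewer.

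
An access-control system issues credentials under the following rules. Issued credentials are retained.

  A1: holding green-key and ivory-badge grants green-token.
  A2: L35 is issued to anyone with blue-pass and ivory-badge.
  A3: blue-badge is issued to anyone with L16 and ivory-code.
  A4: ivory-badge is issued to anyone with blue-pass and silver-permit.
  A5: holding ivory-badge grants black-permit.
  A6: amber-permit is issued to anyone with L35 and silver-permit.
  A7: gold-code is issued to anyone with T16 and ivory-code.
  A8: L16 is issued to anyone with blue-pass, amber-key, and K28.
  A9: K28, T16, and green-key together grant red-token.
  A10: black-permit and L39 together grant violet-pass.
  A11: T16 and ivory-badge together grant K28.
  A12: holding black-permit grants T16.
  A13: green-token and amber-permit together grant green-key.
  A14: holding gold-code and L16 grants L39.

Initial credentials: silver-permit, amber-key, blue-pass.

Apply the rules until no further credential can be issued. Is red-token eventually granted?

red-token would need K28, T16, and green-key (A9), but green-key is never granted.

No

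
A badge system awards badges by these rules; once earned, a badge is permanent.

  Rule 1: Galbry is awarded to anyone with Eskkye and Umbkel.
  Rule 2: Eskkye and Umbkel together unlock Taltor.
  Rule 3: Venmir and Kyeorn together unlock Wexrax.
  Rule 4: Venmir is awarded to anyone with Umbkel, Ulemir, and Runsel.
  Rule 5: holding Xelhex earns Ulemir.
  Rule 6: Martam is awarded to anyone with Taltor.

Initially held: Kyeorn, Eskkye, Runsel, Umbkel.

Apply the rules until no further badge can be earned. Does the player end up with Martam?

With Eskkye and Umbkel, Taltor is earned (Rule 2).
With Taltor, Martam is earned (Rule 6).

Yes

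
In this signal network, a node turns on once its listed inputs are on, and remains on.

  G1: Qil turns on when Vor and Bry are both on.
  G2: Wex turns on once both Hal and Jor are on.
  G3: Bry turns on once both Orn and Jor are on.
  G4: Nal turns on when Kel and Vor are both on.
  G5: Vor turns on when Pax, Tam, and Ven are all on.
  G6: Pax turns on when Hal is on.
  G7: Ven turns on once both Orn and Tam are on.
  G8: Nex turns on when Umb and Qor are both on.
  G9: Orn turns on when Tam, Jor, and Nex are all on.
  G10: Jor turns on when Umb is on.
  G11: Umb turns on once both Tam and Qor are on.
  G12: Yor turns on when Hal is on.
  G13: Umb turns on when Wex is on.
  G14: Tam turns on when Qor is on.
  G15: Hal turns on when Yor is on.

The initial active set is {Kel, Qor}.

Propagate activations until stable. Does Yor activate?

No

Yor would need Hal (G12), but Hal never turns on.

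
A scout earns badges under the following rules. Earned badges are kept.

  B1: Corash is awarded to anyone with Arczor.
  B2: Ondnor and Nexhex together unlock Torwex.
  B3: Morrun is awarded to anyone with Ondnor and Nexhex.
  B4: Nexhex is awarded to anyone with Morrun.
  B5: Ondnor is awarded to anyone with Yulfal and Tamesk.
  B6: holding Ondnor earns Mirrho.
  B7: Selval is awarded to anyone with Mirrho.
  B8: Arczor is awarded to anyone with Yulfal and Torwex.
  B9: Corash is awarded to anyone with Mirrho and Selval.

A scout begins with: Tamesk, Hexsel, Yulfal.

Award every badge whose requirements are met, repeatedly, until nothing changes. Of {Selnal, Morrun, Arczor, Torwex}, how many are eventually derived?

No rule produces Selnal, and it is not given.
Morrun would need Ondnor and Nexhex (B3), but Nexhex is never earned.
Arczor would need Yulfal and Torwex (B8), but Torwex is never earned.
Torwex would need Ondnor and Nexhex (B2), but Nexhex is never earned.
None of the 4 are reached.

0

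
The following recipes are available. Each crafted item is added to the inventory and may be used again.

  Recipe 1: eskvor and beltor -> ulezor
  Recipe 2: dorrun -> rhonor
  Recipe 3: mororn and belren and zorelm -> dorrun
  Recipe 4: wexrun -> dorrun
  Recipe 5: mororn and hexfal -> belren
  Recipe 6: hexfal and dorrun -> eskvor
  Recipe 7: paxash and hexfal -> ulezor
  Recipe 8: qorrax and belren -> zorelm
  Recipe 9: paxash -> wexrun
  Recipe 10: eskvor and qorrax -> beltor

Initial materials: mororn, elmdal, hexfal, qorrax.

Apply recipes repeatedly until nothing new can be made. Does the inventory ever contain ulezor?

mororn and hexfal -> belren (Recipe 5).
Using Recipe 8, qorrax and belren make zorelm.
Using Recipe 3, mororn, belren, and zorelm make dorrun.
Using Recipe 6, hexfal and dorrun make eskvor.
Using Recipe 10, eskvor and qorrax make beltor.
Using Recipe 1, eskvor and beltor make ulezor.

Yes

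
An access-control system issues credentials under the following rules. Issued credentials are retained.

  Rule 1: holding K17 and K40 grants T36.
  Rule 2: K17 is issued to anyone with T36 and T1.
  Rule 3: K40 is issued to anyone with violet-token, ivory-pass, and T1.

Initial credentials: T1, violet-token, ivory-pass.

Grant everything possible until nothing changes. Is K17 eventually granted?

K17 would need T36 and T1 (Rule 2), but T36 is never granted.

No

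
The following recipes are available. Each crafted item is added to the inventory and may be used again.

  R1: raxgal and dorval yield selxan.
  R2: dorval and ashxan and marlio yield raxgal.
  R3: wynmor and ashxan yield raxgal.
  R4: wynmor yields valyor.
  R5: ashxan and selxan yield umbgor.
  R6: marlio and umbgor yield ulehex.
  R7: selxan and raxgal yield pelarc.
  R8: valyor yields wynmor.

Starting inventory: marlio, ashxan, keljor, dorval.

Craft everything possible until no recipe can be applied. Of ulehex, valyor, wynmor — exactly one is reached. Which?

ulehex

Using R2, dorval, ashxan, and marlio make raxgal.
Using R1, raxgal and dorval make selxan.
ashxan and selxan → umbgor (R5).
marlio and umbgor → ulehex (R6).
valyor would need wynmor (R4), but wynmor is never obtained. wynmor would need valyor (R8), but valyor is never obtained.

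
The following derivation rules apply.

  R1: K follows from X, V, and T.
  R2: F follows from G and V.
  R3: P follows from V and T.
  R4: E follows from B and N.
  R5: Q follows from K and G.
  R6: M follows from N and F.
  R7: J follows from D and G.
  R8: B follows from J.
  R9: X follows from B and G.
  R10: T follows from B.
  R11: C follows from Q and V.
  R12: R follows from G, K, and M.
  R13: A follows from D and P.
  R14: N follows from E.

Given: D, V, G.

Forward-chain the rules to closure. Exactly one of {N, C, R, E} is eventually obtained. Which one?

C

D and G hold, so J follows (R7).
From J, R8 gives B.
B and G hold, so X follows (R9).
B holds, so T follows (R10).
From X, V, and T, R1 gives K.
From K and G, R5 gives Q.
From Q and V, R11 gives C.
E would need B and N (R4), but N is never established. N would need E (R14), but E is never established. R would need G, K, and M (R12), but M is never established.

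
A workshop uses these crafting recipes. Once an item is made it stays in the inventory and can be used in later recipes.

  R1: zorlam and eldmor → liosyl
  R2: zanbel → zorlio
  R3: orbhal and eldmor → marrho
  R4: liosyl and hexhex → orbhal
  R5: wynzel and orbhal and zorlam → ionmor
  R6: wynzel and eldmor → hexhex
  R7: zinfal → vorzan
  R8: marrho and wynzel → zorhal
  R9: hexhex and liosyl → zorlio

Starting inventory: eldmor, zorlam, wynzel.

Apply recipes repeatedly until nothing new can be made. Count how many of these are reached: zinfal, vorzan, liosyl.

1

zorlam and eldmor → liosyl (R1).
No rule produces zinfal, and it is not given.
vorzan would need zinfal (R7), but zinfal is never obtained.
liosyl: reached.
Reached: liosyl — 1 of the 3.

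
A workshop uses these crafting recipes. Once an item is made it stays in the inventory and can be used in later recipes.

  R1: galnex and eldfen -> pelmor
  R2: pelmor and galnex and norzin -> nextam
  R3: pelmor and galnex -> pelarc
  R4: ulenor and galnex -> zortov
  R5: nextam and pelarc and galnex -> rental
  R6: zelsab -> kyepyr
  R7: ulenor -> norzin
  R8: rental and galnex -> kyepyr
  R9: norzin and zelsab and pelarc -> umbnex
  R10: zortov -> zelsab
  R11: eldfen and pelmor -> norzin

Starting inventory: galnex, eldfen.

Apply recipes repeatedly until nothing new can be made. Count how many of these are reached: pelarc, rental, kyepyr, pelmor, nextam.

5

Using R1, galnex and eldfen make pelmor.
Using R11, eldfen and pelmor make norzin.
pelmor and galnex -> pelarc (R3).
Using R2, pelmor, galnex, and norzin make nextam.
nextam and pelarc and galnex -> rental (R5).
Using R8, rental and galnex make kyepyr.
pelarc: reached.
rental: reached.
kyepyr: reached.
pelmor: reached.
nextam: reached.
All 5 are reached.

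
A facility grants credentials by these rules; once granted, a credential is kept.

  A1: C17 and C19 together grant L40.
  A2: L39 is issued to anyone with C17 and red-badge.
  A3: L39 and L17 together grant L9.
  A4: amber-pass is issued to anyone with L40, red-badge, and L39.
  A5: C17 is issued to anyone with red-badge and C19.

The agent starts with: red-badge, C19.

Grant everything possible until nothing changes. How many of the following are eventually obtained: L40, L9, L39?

2

Holding red-badge and C19 grants C17 (A5).
Holding C17 and C19 grants L40 (A1).
Holding C17 and red-badge grants L39 (A2).
L40: reached.
L9 would need L39 and L17 (A3), but L17 is never granted.
L39: reached.
Reached: L40 and L39 — 2 of the 3.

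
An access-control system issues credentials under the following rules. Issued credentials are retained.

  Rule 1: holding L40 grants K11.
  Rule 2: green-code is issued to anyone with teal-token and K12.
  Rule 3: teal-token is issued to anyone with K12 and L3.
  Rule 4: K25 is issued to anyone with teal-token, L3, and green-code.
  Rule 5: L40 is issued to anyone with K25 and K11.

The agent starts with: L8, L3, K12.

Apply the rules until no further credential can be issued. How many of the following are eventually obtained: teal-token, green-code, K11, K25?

3

Holding K12 and L3 grants teal-token (Rule 3).
Holding teal-token and K12 grants green-code (Rule 2).
Holding teal-token, L3, and green-code grants K25 (Rule 4).
teal-token: reached.
green-code: reached.
K11 would need L40 (Rule 1), but L40 is never granted.
K25: reached.
Reached: teal-token, green-code, and K25 — 3 of the 4.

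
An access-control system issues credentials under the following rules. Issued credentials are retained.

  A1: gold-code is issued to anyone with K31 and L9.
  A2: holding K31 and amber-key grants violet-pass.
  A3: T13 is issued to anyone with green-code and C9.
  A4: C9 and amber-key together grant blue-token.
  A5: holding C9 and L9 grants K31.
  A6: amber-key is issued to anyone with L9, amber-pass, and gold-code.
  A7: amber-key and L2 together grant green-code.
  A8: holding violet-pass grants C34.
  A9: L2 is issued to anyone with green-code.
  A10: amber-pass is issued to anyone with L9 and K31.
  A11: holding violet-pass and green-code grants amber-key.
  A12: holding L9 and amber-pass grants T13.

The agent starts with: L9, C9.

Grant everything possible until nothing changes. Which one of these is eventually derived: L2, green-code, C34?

Holding C9 and L9 grants K31 (A5).
Holding L9 and K31 grants amber-pass (A10).
Holding K31 and L9 grants gold-code (A1).
Holding L9, amber-pass, and gold-code grants amber-key (A6).
Holding K31 and amber-key grants violet-pass (A2).
Holding violet-pass grants C34 (A8).
green-code would need amber-key and L2 (A7), but L2 is never granted. L2 would need green-code (A9), but green-code is never granted.

C34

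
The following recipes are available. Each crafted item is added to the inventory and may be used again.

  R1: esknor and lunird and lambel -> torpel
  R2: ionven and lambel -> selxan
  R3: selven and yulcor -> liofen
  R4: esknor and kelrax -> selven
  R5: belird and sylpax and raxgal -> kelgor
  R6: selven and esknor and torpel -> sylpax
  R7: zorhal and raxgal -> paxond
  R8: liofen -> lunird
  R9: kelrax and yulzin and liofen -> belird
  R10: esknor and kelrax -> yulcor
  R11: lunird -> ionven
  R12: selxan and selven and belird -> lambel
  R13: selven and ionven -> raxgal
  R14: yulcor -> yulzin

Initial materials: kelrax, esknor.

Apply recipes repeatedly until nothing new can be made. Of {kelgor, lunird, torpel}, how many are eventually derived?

1

Using R4, esknor and kelrax make selven.
esknor and kelrax -> yulcor (R10).
Using R3, selven and yulcor make liofen.
liofen -> lunird (R8).
kelgor would need belird, sylpax, and raxgal (R5), but sylpax is never obtained.
lunird: reached.
torpel would need esknor, lunird, and lambel (R1), but lambel is never obtained.
Reached: lunird — 1 of the 3.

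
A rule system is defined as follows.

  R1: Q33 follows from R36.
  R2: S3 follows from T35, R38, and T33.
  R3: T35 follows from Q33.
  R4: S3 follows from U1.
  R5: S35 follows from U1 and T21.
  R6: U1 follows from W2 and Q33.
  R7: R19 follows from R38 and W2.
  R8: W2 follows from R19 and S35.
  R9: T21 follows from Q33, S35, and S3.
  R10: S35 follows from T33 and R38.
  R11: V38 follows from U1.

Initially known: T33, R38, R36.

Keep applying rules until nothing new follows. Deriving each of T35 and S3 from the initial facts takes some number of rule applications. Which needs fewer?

T35

T35: R36 holds, so Q33 follows (R1). From Q33, R3 gives T35. [2 rule applications]
S3: From R36, R1 gives Q33. Q33 holds, so T35 follows (R3). From T35, R38, and T33, R2 gives S3. [3 rule applications]
T35 needs fewer.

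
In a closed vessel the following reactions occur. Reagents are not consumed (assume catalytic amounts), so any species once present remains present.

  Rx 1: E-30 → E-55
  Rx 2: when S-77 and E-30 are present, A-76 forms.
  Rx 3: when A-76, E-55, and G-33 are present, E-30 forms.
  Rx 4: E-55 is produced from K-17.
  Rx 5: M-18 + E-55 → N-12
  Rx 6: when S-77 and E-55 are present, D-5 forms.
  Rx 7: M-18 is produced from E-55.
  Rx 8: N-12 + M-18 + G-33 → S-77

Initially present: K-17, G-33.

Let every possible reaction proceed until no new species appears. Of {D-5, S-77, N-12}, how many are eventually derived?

3

K-17 present → E-55 forms (Rx 4).
E-55 present → M-18 forms (Rx 7).
M-18 and E-55 present → N-12 forms (Rx 5).
N-12, M-18, and G-33 present → S-77 forms (Rx 8).
S-77 and E-55 present → D-5 forms (Rx 6).
D-5: reached.
S-77: reached.
N-12: reached.
All 3 are reached.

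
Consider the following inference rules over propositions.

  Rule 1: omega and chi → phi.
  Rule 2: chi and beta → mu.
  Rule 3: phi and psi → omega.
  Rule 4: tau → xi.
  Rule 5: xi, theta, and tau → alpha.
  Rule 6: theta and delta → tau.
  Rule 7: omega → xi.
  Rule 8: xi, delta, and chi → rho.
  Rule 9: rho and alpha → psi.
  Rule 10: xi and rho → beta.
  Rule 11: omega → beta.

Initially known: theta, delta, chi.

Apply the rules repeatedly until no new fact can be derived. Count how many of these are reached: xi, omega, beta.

theta and delta hold, so tau follows (Rule 6).
From tau, Rule 4 gives xi.
xi, delta, and chi hold, so rho follows (Rule 8).
xi and rho hold, so beta follows (Rule 10).
xi: reached.
omega would need phi and psi (Rule 3), but phi is never established.
beta: reached.
Reached: xi and beta — 2 of the 3.

2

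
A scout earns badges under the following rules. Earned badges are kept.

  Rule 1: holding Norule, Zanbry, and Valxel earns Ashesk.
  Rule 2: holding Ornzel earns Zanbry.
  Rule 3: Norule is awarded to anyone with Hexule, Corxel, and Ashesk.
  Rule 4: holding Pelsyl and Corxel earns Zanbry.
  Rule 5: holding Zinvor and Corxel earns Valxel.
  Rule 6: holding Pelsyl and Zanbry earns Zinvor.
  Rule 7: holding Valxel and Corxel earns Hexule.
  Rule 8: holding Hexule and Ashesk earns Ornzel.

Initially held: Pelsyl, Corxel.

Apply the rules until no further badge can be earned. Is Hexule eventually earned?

With Pelsyl and Corxel, Zanbry is earned (Rule 4).
With Pelsyl and Zanbry, Zinvor is earned (Rule 6).
With Zinvor and Corxel, Valxel is earned (Rule 5).
With Valxel and Corxel, Hexule is earned (Rule 7).

Yes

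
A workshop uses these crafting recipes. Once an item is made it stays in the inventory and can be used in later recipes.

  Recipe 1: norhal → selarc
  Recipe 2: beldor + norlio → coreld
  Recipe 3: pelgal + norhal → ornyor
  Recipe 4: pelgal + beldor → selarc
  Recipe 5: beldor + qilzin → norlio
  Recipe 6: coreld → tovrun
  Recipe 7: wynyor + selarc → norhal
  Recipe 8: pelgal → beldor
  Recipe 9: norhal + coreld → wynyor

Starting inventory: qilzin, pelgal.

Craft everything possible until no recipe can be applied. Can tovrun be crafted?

Using Recipe 8, pelgal makes beldor.
beldor + qilzin → norlio (Recipe 5).
beldor + norlio → coreld (Recipe 2).
coreld → tovrun (Recipe 6).

Yes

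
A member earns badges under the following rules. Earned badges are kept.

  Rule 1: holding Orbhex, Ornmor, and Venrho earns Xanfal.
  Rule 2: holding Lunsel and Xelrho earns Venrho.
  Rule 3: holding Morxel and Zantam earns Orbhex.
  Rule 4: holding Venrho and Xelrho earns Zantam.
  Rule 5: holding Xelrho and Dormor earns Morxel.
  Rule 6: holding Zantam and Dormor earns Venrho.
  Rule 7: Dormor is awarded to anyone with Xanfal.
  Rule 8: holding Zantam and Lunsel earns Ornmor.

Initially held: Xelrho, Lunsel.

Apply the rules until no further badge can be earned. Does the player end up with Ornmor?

With Lunsel and Xelrho, Venrho is earned (Rule 2).
With Venrho and Xelrho, Zantam is earned (Rule 4).
With Zantam and Lunsel, Ornmor is earned (Rule 8).

Yes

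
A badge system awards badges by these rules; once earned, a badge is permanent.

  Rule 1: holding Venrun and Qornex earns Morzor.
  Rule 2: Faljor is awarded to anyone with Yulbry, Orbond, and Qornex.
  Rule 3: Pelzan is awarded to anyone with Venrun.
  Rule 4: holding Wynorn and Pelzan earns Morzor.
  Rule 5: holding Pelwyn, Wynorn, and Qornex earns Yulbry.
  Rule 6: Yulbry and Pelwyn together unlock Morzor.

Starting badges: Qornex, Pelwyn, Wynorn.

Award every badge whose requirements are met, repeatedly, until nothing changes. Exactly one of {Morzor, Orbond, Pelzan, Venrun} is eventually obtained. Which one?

Morzor

With Pelwyn, Wynorn, and Qornex, Yulbry is earned (Rule 5).
With Yulbry and Pelwyn, Morzor is earned (Rule 6).
Pelzan would need Venrun (Rule 3), but Venrun is never earned. No rule produces Orbond, and it is not given. No rule produces Venrun, and it is not given.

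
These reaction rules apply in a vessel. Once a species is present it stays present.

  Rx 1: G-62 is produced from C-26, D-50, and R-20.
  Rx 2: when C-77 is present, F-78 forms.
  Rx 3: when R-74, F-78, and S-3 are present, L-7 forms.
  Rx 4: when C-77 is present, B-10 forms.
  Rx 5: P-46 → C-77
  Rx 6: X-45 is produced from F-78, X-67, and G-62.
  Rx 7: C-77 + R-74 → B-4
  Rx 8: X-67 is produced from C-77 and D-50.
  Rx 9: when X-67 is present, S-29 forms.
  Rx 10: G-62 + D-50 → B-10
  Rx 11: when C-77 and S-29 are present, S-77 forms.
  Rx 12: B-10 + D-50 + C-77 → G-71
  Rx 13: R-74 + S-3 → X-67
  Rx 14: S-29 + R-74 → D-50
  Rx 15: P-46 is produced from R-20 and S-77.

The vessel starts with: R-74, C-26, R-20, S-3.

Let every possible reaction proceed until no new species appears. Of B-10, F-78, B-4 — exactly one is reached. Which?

R-74 and S-3 present → X-67 forms (Rx 13).
X-67 present → S-29 forms (Rx 9).
S-29 and R-74 present → D-50 forms (Rx 14).
C-26, D-50, and R-20 present → G-62 forms (Rx 1).
G-62 and D-50 present → B-10 forms (Rx 10).
F-78 would need C-77 (Rx 2), but C-77 never forms. B-4 would need C-77 and R-74 (Rx 7), but C-77 never forms.

B-10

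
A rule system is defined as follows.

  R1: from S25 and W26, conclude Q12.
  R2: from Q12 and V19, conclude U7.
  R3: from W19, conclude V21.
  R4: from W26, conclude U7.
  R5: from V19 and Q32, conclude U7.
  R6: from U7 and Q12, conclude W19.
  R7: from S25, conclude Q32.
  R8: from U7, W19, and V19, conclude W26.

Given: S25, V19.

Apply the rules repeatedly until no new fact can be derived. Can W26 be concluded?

No

W26 would need U7, W19, and V19 (R8), but W19 is never established.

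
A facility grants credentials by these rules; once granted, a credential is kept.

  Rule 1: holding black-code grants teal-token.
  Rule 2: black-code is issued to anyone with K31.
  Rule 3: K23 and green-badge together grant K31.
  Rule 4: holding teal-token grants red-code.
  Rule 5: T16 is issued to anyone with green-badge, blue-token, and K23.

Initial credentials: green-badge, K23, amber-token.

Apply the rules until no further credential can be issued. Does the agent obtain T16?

No

T16 would need green-badge, blue-token, and K23 (Rule 5), but blue-token is never granted.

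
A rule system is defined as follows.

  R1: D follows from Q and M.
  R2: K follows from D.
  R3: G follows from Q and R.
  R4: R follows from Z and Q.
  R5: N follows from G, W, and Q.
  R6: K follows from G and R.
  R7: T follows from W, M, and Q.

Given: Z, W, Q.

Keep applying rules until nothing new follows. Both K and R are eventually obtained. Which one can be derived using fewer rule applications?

R

R: From Z and Q, R4 gives R. [1 rule application]
K: From Z and Q, R4 gives R. From Q and R, R3 gives G. G and R hold, so K follows (R6). [3 rule applications]
R needs fewer.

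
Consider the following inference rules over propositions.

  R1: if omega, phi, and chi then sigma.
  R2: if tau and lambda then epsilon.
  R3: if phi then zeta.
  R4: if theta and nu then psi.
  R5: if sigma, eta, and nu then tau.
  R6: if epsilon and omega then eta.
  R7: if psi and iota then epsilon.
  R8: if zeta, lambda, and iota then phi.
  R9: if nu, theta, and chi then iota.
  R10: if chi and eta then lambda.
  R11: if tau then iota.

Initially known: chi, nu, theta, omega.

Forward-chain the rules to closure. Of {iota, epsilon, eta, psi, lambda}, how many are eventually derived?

5

nu, theta, and chi hold, so iota follows (R9).
From theta and nu, R4 gives psi.
From psi and iota, R7 gives epsilon.
epsilon and omega hold, so eta follows (R6).
From chi and eta, R10 gives lambda.
iota: reached.
epsilon: reached.
eta: reached.
psi: reached.
lambda: reached.
All 5 are reached.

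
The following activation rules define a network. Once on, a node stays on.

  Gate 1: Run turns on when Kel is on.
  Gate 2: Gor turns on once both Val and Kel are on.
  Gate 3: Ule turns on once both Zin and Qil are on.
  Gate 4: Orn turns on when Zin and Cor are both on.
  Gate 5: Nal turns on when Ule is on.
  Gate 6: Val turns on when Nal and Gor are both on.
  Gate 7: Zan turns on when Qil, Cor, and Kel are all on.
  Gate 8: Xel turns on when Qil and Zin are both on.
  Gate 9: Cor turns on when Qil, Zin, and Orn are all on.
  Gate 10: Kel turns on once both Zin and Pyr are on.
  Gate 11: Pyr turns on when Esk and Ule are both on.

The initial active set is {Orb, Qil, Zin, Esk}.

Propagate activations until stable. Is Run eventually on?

Zin and Qil are on, so Ule turns on (Gate 3).
Gate 11: Esk and Ule on → Pyr on.
Gate 10: Zin and Pyr on → Kel on.
Kel is on, so Run turns on (Gate 1).

Yes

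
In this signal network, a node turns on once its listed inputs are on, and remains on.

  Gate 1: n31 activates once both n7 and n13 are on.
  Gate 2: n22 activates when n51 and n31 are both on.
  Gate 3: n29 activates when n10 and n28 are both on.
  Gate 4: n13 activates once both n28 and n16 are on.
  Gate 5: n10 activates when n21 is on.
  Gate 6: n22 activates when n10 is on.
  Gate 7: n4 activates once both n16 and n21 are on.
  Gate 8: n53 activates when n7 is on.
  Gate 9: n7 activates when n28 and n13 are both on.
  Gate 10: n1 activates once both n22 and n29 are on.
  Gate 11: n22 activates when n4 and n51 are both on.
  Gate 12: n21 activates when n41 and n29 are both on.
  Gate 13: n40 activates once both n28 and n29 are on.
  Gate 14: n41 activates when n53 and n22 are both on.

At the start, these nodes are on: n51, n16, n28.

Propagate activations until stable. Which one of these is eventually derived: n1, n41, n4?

Gate 4: n28 and n16 on → n13 on.
n28 and n13 are on, so n7 activates (Gate 9).
n7 and n13 are on, so n31 activates (Gate 1).
n7 is on, so n53 activates (Gate 8).
Gate 2: n51 and n31 on → n22 on.
n53 and n22 are on, so n41 activates (Gate 14).
n4 would need n16 and n21 (Gate 7), but n21 never turns on. n1 would need n22 and n29 (Gate 10), but n29 never turns on.

n41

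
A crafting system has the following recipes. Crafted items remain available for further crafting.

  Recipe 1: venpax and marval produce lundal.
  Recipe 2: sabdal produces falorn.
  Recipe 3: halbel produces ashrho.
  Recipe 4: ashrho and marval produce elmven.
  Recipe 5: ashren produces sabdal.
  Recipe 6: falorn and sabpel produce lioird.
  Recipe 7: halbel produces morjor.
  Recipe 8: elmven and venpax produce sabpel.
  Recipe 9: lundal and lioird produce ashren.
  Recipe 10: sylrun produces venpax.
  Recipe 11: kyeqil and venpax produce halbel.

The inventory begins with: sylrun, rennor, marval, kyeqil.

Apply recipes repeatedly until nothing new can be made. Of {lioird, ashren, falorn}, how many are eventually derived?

0

lioird would need falorn and sabpel (Recipe 6), but falorn is never obtained.
ashren would need lundal and lioird (Recipe 9), but lioird is never obtained.
falorn would need sabdal (Recipe 2), but sabdal is never obtained.
None of the 3 are reached.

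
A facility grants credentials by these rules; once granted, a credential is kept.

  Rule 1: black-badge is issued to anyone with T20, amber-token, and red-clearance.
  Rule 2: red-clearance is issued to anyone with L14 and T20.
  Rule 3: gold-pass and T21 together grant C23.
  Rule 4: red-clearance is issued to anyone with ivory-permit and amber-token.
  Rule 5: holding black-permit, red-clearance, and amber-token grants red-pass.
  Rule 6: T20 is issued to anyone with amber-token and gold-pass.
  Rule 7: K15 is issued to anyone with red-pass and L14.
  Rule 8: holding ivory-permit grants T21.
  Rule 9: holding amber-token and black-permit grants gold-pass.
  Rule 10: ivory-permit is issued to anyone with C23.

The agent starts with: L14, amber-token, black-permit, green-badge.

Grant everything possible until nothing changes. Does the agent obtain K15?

Holding amber-token and black-permit grants gold-pass (Rule 9).
Holding amber-token and gold-pass grants T20 (Rule 6).
Holding L14 and T20 grants red-clearance (Rule 2).
Holding black-permit, red-clearance, and amber-token grants red-pass (Rule 5).
Holding red-pass and L14 grants K15 (Rule 7).

Yes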